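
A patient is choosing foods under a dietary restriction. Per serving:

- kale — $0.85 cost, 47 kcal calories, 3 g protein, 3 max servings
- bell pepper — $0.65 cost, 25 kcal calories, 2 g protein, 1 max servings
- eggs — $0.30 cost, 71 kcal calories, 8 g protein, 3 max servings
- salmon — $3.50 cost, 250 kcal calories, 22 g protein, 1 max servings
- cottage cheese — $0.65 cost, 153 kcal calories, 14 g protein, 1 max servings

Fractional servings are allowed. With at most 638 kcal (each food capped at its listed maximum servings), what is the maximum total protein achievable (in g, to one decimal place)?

Protein per kcal: eggs 0.1127, cottage cheese 0.0915, salmon 0.088, bell pepper 0.08, kale 0.06383.
Take 3 servings of eggs: uses 213 kcal, +24.0 g protein (running total 24.0 g).
Take 1 serving of cottage cheese: uses 153 kcal, +14.0 g protein (running total 38.0 g).
Take 1 serving of salmon: uses 250 kcal, +22.0 g protein (running total 60.0 g).
Take 0.88 servings of bell pepper: uses 22 kcal, +1.8 g protein (running total 61.8 g).
Filling greedily by protein-per-kcal is optimal for one linear limit, giving 61.8 g.

61.8 g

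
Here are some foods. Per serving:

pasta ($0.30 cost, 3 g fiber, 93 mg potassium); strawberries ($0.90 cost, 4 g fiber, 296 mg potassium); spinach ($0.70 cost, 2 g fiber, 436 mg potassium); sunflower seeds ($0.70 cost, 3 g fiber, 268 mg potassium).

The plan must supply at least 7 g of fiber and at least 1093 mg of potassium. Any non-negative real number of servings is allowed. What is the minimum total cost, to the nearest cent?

$1.87

Compare the cost at each extreme point of the feasible region.
pasta only: max(7/3, 1093/93) = 11.75 servings → $3.53.
strawberries only: max(7/4, 1093/296) = 3.693 servings → $3.32.
spinach only: max(7/2, 1093/436) = 3.5 servings → $2.45.
sunflower seeds only: max(7/3, 1093/268) = 4.078 servings → $2.85.
pasta + strawberries: the both-tight solution has a negative serving — not a feasible corner.
pasta + spinach with both tight: 0.7718 servings and 2.342 servings → $1.87.
pasta + sunflower seeds with both targets exact would need a negative amount; discard.
strawberries + spinach with both tight: 0.7517 servings and 1.997 servings → $2.07.
strawberries + sunflower seeds: intersection lies outside the first quadrant.
spinach + sunflower seeds with both tight: 1.817 servings and 1.122 servings → $2.06.
Cheapest feasible corner: $1.87.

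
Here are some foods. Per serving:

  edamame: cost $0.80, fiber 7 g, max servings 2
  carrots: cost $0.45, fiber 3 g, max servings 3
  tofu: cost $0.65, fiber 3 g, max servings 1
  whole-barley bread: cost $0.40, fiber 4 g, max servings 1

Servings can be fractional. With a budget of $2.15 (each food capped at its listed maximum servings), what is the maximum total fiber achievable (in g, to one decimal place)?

19.0 g

Fiber per dollar: whole-barley bread 10, edamame 8.75, carrots 6.667, tofu 4.615.
Take 1 serving of whole-barley bread: spends $0.40, +4.0 g fiber (running total 4.0 g).
Take 2 servings of edamame: spends $1.60, +14.0 g fiber (running total 18.0 g).
Take 0.3333 servings of carrots: spends $0.15, +1.0 g fiber (running total 19.0 g).
Greedy by best ratio exhausts the cost allowance optimally: 19.0 g.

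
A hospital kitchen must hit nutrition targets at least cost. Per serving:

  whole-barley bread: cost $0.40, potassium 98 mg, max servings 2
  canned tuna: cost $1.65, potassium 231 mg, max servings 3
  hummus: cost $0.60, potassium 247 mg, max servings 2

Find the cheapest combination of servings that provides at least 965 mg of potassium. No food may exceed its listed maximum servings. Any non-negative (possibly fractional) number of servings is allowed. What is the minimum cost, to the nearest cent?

$3.96

Cost per mg of potassium: hummus $0.0024, whole-barley bread $0.0041, canned tuna $0.0071.
Take 2 servings of hummus: +494.0 mg potassium for $1.20 (total $1.20, still need 471.0 mg).
Take 2 servings of whole-barley bread: +196.0 mg potassium for $0.80 (total $2.00, still need 275.0 mg).
Take 1.19 servings of canned tuna: +275.0 mg potassium for $1.96 (total $3.96, still need 0.0 mg).
Greedy by cheapest-per-mg is optimal for a single linear constraint, so the minimum cost is $3.96.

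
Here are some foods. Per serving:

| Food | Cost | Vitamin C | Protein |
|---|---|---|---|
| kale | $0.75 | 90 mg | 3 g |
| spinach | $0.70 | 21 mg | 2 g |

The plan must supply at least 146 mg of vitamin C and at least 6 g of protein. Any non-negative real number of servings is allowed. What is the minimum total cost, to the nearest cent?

$1.50

Compare the cost at each extreme point of the feasible region.
kale only: max(146/90, 6/3) = 2 servings → $1.50.
spinach only: max(146/21, 6/2) = 6.952 servings → $4.87.
kale + spinach with both tight: 1.419 servings and 0.8718 servings → $1.67.
Cheapest feasible corner: $1.50.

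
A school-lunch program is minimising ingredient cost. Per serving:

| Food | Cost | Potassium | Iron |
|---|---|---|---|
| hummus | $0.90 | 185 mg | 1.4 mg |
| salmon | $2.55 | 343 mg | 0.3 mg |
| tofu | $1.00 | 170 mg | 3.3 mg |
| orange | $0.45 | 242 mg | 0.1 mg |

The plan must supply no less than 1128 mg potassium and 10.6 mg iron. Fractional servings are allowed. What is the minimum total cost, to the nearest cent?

$4.24

hummus only: max(1128/185, 10.6/1.4) = 7.571 servings → $6.81.
salmon only: max(1128/343, 10.6/0.3) = 35.33 servings → $90.10.
tofu only: max(1128/170, 10.6/3.3) = 6.635 servings → $6.64.
orange only: max(1128/242, 10.6/0.1) = 106 servings → $47.70.
hummus + salmon: the both-tight solution has a negative serving — not a feasible corner.
hummus + tofu with both tight: 5.155 servings and 1.025 servings → $5.66.
hummus + orange: the both-tight solution has a negative serving — not a feasible corner.
salmon + tofu with both tight: 1.777 servings and 3.051 servings → $7.58.
salmon + orange with both targets exact would need a negative amount; discard.
tofu + orange with both tight: 3.138 servings and 2.457 servings → $4.24.
So the least-cost plan costs $4.24.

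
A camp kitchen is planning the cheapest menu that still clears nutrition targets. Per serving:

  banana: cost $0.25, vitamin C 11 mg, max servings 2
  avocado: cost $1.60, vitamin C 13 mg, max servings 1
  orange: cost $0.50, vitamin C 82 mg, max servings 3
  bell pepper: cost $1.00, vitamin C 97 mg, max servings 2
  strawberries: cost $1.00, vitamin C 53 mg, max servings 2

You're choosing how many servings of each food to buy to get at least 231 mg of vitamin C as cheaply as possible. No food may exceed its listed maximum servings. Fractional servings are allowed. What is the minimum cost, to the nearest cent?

$1.41

Cost per mg of vitamin C: orange $0.0061, bell pepper $0.0103, strawberries $0.0189, banana $0.0227, avocado $0.1231.
Take 2.817 servings of orange: +231.0 mg vitamin C for $1.41 (total $1.41, still need 0.0 mg).
Greedy by cheapest-per-mg is optimal for a single linear constraint, so the minimum cost is $1.41.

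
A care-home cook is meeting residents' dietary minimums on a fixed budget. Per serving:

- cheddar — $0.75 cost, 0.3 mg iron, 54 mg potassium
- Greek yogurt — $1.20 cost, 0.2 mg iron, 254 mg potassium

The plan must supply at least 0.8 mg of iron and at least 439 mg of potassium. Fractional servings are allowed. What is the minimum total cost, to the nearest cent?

This is a tiny linear program; its minimum lies at a vertex of the feasible set. List the vertices and price them.
cheddar only: max(0.8/0.3, 439/54) = 8.13 servings → $6.10.
Greek yogurt only: max(0.8/0.2, 439/254) = 4 servings → $4.80.
cheddar + Greek yogurt with both tight: 1.765 servings and 1.353 servings → $2.95.
Cheapest feasible corner: $2.95.

$2.95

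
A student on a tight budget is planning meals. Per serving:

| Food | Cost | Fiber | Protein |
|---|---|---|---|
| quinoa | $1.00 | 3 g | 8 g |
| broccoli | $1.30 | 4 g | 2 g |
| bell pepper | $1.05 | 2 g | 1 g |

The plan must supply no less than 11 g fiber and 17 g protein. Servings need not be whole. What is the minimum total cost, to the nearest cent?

A basic optimal solution has at most two foods positive. Try each food alone and each pair with both targets met exactly.
quinoa only: max(11/3, 17/8) = 3.667 servings → $3.67.
broccoli only: max(11/4, 17/2) = 8.5 servings → $11.05.
bell pepper only: max(11/2, 17/1) = 17 servings → $17.85.
quinoa + broccoli with both tight: 1.769 servings and 1.423 servings → $3.62.
quinoa + bell pepper with both tight: 1.769 servings and 2.846 servings → $4.76.
broccoli + bell pepper (both tight): parallel constraints — no distinct corner.
Cheapest feasible corner: $3.62.

$3.62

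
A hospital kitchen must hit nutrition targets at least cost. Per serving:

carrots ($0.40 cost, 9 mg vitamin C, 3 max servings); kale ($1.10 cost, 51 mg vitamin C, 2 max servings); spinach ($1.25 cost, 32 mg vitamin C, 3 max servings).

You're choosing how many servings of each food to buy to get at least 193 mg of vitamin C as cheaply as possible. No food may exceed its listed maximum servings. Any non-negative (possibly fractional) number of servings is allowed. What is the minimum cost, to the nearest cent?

$5.75

Cost per mg of vitamin C: kale $0.0216, spinach $0.0391, carrots $0.0444.
Take 2 servings of kale: +102.0 mg vitamin C for $2.20 (total $2.20, still need 91.0 mg).
Take 2.844 servings of spinach: +91.0 mg vitamin C for $3.55 (total $5.75, still need 0.0 mg).
Filling from the cheapest source first is optimal under one linear minimum: $5.75.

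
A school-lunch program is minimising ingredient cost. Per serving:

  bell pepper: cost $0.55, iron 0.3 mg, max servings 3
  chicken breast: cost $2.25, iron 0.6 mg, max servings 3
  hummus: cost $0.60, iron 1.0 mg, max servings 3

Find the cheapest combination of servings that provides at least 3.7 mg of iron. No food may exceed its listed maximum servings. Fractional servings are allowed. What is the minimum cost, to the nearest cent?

Cost per mg of iron: hummus $0.6000, bell pepper $1.8333, chicken breast $3.7500.
Take 3 servings of hummus: +3.0 mg iron for $1.80 (total $1.80, still need 0.7 mg).
Take 2.333 servings of bell pepper: +0.7 mg iron for $1.28 (total $3.08, still need 0.0 mg).
Filling from the cheapest source first is optimal under one linear minimum: $3.08.

$3.08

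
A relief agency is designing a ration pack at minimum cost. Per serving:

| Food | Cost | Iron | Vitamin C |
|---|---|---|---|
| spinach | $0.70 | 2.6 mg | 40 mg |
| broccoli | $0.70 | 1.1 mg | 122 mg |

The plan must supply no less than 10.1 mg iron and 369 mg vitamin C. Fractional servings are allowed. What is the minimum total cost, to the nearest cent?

With two linear requirements the optimum uses one or two foods; enumerate the corners.
spinach only: max(10.1/2.6, 369/40) = 9.225 servings → $6.46.
broccoli only: max(10.1/1.1, 369/122) = 9.182 servings → $6.43.
spinach + broccoli with both tight: 3.025 servings and 2.033 servings → $3.54.
The minimum over all feasible corners is $3.54.

$3.54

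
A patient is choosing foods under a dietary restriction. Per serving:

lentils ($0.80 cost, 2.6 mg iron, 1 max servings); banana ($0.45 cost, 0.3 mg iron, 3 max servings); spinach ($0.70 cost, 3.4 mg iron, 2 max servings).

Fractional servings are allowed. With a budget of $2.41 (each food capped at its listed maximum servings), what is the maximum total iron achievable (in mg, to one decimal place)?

Iron per dollar: spinach 4.857, lentils 3.25, banana 0.6667.
Take 2 servings of spinach: spends $1.40, +6.8 mg iron (running total 6.8 mg).
Take 1 serving of lentils: spends $0.80, +2.6 mg iron (running total 9.4 mg).
Take 0.4667 servings of banana: spends $0.21, +0.1 mg iron (running total 9.5 mg).
Filling greedily by iron-per-dollar is optimal for one linear limit, giving 9.5 mg.

9.5 mg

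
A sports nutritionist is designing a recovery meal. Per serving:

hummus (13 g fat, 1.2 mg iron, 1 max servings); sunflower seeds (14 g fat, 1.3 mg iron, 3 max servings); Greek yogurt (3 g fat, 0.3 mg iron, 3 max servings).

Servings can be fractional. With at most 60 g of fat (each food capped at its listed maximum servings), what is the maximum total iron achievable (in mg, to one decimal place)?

5.6 mg

Iron per g fat: Greek yogurt 0.1, sunflower seeds 0.09286, hummus 0.09231.
Take 3 servings of Greek yogurt: uses 9 g fat, +0.9 mg iron (running total 0.9 mg).
Take 3 servings of sunflower seeds: uses 42 g fat, +3.9 mg iron (running total 4.8 mg).
Take 0.6923 servings of hummus: uses 9 g fat, +0.8 mg iron (running total 5.6 mg).
Filling greedily by iron-per-g fat is optimal for one linear limit, giving 5.6 mg.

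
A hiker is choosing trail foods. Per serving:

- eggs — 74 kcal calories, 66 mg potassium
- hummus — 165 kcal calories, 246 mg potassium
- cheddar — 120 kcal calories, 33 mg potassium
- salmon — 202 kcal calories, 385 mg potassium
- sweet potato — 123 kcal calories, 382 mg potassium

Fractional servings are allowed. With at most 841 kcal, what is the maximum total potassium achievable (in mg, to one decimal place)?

2611.9 mg

Potassium per kcal: sweet potato 3.106, salmon 1.906, hummus 1.491, eggs 0.8919, cheddar 0.275.
With no serving limits, spend the whole calories allowance on sweet potato: 841 kcal / 123 kcal × 382 mg = 2611.9 mg.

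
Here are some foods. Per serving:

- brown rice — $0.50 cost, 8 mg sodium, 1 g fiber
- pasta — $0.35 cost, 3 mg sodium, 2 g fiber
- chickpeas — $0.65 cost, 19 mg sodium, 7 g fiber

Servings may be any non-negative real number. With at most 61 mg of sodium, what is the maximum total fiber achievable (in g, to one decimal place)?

40.7 g

Fiber per mg sodium: pasta 0.6667, chickpeas 0.3684, brown rice 0.125.
With no serving limits, spend the whole sodium allowance on pasta: 61 mg / 3 mg × 2 g = 40.7 g.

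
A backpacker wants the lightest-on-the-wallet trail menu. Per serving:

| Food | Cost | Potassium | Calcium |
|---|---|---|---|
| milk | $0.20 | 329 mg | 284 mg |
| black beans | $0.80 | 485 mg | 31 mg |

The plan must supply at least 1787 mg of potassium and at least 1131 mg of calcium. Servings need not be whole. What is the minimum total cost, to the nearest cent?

This is a tiny linear program; its minimum lies at a vertex of the feasible set. List the vertices and price them.
milk only: max(1787/329, 1131/284) = 5.432 servings → $1.09.
black beans only: max(1787/485, 1131/31) = 36.48 servings → $29.19.
milk + black beans with both tight: 3.867 servings and 1.062 servings → $1.62.
Cheapest feasible corner: $1.09.

$1.09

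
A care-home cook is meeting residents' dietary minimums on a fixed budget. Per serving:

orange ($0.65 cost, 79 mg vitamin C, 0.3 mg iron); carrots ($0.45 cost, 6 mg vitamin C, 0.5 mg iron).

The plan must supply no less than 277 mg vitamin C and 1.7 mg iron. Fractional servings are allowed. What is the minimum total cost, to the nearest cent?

Minimising a linear cost over {vitamin C ≥ 277, iron ≥ 1.7, servings ≥ 0} — the optimum is at a vertex, using one or two foods.
orange only: max(277/79, 1.7/0.3) = 5.667 servings → $3.68.
carrots only: max(277/6, 1.7/0.5) = 46.17 servings → $20.77.
orange + carrots with both tight: 3.403 servings and 1.358 servings → $2.82.
Cheapest feasible corner: $2.82.

$2.82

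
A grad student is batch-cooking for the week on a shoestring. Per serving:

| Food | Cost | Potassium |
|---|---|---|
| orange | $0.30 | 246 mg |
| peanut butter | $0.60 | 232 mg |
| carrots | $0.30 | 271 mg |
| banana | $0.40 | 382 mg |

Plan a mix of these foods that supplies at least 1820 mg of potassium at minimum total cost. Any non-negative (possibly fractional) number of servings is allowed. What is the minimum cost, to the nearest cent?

$1.91

Cost per mg of potassium: banana $0.0010, carrots $0.0011, orange $0.0012, peanut butter $0.0026.
With no serving limits, use only banana: 1820 mg / 382 mg = 4.764 servings × $0.40 = $1.91.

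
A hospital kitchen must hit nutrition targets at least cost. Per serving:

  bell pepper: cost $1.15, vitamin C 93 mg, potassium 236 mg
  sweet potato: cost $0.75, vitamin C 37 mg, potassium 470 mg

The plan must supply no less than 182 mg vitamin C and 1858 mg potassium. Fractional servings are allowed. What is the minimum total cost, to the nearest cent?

$3.34

Compare the cost at each extreme point of the feasible region.
bell pepper only: max(182/93, 1858/236) = 7.873 servings → $9.05.
sweet potato only: max(182/37, 1858/470) = 4.919 servings → $3.69.
bell pepper + sweet potato with both tight: 0.4801 servings and 3.712 servings → $3.34.
Cheapest feasible corner: $3.34.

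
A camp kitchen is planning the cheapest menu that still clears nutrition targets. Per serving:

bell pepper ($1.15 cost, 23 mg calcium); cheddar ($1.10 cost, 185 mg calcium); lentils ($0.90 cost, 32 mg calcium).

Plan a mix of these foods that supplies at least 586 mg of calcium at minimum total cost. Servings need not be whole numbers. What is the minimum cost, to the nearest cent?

$3.48

Cost per mg of calcium: cheddar $0.0059, lentils $0.0281, bell pepper $0.0500.
With no serving limits, use only cheddar: 586 mg / 185 mg = 3.168 servings × $1.10 = $3.48.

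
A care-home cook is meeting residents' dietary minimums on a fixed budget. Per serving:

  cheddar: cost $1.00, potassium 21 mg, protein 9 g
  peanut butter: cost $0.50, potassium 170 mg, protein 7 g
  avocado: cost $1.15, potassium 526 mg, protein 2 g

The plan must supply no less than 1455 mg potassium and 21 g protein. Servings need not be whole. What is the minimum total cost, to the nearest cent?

$3.49

An LP optimum is at a vertex; with two nutrient constraints at most two foods are used. Check each candidate.
cheddar only: max(1455/21, 21/9) = 69.29 servings → $69.29.
peanut butter only: max(1455/170, 21/7) = 8.559 servings → $4.28.
avocado only: max(1455/526, 21/2) = 10.5 servings → $12.07.
cheddar + peanut butter: the both-tight solution has a negative serving — not a feasible corner.
cheddar + avocado with both tight: 1.734 servings and 2.697 servings → $4.84.
peanut butter + avocado with both tight: 2.434 servings and 1.979 servings → $3.49.
So the least-cost plan costs $3.49.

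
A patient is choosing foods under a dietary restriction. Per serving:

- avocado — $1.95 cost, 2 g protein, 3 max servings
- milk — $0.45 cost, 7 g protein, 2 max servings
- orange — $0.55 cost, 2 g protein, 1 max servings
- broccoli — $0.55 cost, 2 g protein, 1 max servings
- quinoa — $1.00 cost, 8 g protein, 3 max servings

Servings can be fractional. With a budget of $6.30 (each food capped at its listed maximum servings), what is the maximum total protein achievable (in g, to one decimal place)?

43.3 g

Protein per dollar: milk 15.56, quinoa 8, orange 3.636, broccoli 3.636, avocado 1.026.
Take 2 servings of milk: spends $0.90, +14.0 g protein (running total 14.0 g).
Take 3 servings of quinoa: spends $3.00, +24.0 g protein (running total 38.0 g).
Take 1 serving of orange: spends $0.55, +2.0 g protein (running total 40.0 g).
Take 1 serving of broccoli: spends $0.55, +2.0 g protein (running total 42.0 g).
Take 0.6667 servings of avocado: spends $1.30, +1.3 g protein (running total 43.3 g).
Greedy by best ratio exhausts the cost allowance optimally: 43.3 g.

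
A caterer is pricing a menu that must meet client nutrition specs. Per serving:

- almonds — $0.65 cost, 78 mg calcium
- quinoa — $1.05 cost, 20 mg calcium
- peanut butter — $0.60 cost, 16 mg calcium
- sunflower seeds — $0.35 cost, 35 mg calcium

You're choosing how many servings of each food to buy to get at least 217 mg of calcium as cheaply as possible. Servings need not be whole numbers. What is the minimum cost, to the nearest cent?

Cost per mg of calcium: almonds $0.0083, sunflower seeds $0.0100, peanut butter $0.0375, quinoa $0.0525.
With no serving limits, use only almonds: 217 mg / 78 mg = 2.782 servings × $0.65 = $1.81.

$1.81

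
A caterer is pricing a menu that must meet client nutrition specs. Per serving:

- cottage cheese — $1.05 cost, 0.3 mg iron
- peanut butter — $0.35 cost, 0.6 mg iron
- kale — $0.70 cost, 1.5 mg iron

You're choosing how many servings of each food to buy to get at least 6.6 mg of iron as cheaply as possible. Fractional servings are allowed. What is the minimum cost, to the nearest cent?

Cost per mg of iron: kale $0.4667, peanut butter $0.5833, cottage cheese $3.5000.
With no serving limits, use only kale: 6.6 mg / 1.5 mg = 4.4 servings × $0.70 = $3.08.

$3.08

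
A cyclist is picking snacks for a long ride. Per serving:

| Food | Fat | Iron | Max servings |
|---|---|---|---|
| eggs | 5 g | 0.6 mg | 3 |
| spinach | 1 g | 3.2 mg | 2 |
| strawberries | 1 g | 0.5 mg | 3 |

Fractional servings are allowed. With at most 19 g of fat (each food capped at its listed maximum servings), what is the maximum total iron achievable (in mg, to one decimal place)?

9.6 mg

Iron per g fat: spinach 3.2, strawberries 0.5, eggs 0.12.
Take 2 servings of spinach: uses 2 g fat, +6.4 mg iron (running total 6.4 mg).
Take 3 servings of strawberries: uses 3 g fat, +1.5 mg iron (running total 7.9 mg).
Take 2.8 servings of eggs: uses 14 g fat, +1.7 mg iron (running total 9.6 mg).
Greedy by best ratio exhausts the fat allowance optimally: 9.6 mg.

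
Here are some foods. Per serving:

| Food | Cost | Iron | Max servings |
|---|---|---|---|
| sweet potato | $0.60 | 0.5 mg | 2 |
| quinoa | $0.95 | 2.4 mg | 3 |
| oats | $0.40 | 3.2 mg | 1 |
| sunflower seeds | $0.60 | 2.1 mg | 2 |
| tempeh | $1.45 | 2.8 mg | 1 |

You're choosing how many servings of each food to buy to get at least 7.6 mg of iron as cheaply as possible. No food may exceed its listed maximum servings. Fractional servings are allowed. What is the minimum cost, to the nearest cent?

$1.68

Cost per mg of iron: oats $0.1250, sunflower seeds $0.2857, quinoa $0.3958, tempeh $0.5179, sweet potato $1.2000.
Take 1 serving of oats: +3.2 mg iron for $0.40 (total $0.40, still need 4.4 mg).
Take 2 servings of sunflower seeds: +4.2 mg iron for $1.20 (total $1.60, still need 0.2 mg).
Take 0.08333 servings of quinoa: +0.2 mg iron for $0.08 (total $1.68, still need 0.0 mg).
Filling from the cheapest source first is optimal under one linear minimum: $1.68.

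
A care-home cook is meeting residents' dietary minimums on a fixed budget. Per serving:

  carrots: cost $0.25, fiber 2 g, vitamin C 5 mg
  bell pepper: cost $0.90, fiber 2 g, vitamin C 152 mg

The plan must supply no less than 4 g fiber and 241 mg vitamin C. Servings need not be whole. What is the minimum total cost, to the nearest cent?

With two linear requirements the optimum uses one or two foods; enumerate the corners.
carrots only: max(4/2, 241/5) = 48.2 servings → $12.05.
bell pepper only: max(4/2, 241/152) = 2 servings → $1.80.
carrots + bell pepper with both tight: 0.4286 servings and 1.571 servings → $1.52.
So the least-cost plan costs $1.52.

$1.52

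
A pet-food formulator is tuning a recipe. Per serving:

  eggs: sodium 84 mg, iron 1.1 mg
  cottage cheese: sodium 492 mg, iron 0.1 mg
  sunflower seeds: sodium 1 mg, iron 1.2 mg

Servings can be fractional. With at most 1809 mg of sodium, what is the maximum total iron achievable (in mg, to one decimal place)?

2170.8 mg

Iron per mg sodium: sunflower seeds 1.2, eggs 0.0131, cottage cheese 0.0002033.
With no serving limits, spend the whole sodium allowance on sunflower seeds: 1809 mg / 1 mg × 1.2 mg = 2170.8 mg.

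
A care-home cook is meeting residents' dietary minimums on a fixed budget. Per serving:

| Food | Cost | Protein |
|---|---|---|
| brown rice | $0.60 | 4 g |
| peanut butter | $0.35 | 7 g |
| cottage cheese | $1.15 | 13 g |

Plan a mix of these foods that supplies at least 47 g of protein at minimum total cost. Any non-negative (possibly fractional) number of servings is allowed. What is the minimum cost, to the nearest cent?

Cost per g of protein: peanut butter $0.0500, cottage cheese $0.0885, brown rice $0.1500.
With no serving limits, use only peanut butter: 47 g / 7 g = 6.714 servings × $0.35 = $2.35.

$2.35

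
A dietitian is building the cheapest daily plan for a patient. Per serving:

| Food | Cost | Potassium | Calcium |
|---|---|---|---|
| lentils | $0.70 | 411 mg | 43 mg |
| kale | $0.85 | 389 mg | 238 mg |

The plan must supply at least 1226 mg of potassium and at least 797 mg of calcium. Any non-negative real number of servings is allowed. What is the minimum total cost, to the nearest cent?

lentils only: max(1226/411, 797/43) = 18.53 servings → $12.97.
kale only: max(1226/389, 797/238) = 3.349 servings → $2.85.
lentils + kale with both targets exact would need a negative amount; discard.
Cheapest feasible corner: $2.85.

$2.85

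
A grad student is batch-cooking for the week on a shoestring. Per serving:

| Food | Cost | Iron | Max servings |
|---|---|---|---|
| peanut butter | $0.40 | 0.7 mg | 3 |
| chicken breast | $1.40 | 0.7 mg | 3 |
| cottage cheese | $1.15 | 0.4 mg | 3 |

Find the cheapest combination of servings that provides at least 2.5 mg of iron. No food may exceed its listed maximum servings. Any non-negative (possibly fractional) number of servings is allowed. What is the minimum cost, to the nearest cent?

$2.00

Cost per mg of iron: peanut butter $0.5714, chicken breast $2.0000, cottage cheese $2.8750.
Take 3 servings of peanut butter: +2.1 mg iron for $1.20 (total $1.20, still need 0.4 mg).
Take 0.5714 servings of chicken breast: +0.4 mg iron for $0.80 (total $2.00, still need 0.0 mg).
Filling from the cheapest source first is optimal under one linear minimum: $2.00.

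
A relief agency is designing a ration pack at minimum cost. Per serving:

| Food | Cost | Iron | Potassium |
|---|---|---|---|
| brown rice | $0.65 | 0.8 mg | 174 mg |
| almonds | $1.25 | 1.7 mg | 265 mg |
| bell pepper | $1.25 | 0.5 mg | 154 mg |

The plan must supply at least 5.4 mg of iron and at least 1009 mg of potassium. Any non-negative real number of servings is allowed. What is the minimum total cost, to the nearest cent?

$4.18

This is a tiny linear program; its minimum lies at a vertex of the feasible set. List the vertices and price them.
brown rice only: max(5.4/0.8, 1009/174) = 6.75 servings → $4.39.
almonds only: max(5.4/1.7, 1009/265) = 3.808 servings → $4.76.
bell pepper only: max(5.4/0.5, 1009/154) = 10.8 servings → $13.50.
brown rice + almonds with both tight: 3.393 servings and 1.58 servings → $4.18.
brown rice + bell pepper: intersection lies outside the first quadrant.
almonds + bell pepper with both tight: 2.53 servings and 2.199 servings → $5.91.
The minimum over all feasible corners is $4.18.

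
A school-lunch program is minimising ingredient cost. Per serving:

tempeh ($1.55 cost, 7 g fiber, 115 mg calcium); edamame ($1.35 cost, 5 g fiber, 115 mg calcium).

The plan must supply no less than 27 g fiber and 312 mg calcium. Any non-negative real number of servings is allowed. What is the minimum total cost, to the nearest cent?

$5.98

This is a tiny linear program; its minimum lies at a vertex of the feasible set. List the vertices and price them.
tempeh only: max(27/7, 312/115) = 3.857 servings → $5.98.
edamame only: max(27/5, 312/115) = 5.4 servings → $7.29.
tempeh + edamame: the both-tight solution has a negative serving — not a feasible corner.
So the least-cost plan costs $5.98.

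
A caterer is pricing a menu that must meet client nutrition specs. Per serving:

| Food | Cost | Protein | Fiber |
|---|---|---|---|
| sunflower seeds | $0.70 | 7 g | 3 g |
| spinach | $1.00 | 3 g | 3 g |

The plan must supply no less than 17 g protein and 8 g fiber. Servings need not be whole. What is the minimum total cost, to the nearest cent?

$1.87

sunflower seeds only: max(17/7, 8/3) = 2.667 servings → $1.87.
spinach only: max(17/3, 8/3) = 5.667 servings → $5.67.
sunflower seeds + spinach with both tight: 2.25 servings and 0.4167 servings → $1.99.
The minimum over all feasible corners is $1.87.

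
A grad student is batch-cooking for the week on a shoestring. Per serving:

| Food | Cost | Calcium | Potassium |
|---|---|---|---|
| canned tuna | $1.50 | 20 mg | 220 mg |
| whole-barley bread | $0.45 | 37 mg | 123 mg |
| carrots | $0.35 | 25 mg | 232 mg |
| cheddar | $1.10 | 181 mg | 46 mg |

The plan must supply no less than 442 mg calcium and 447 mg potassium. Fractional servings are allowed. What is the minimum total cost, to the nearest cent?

$2.98

An LP optimum is at a vertex; with two nutrient constraints at most two foods are used. Check each candidate.
canned tuna only: max(442/20, 447/220) = 22.1 servings → $33.15.
whole-barley bread only: max(442/37, 447/123) = 11.95 servings → $5.38.
carrots only: max(442/25, 447/232) = 17.68 servings → $6.19.
cheddar only: max(442/181, 447/46) = 9.717 servings → $10.69.
canned tuna + whole-barley bread: the both-tight solution has a negative serving — not a feasible corner.
canned tuna + carrots: the both-tight solution has a negative serving — not a feasible corner.
canned tuna + cheddar with both tight: 1.557 servings and 2.27 servings → $4.83.
whole-barley bread + carrots: the both-tight solution has a negative serving — not a feasible corner.
whole-barley bread + cheddar with both tight: 2.946 servings and 1.84 servings → $3.35.
carrots + cheddar with both tight: 1.483 servings and 2.237 servings → $2.98.
The minimum over all feasible corners is $2.98.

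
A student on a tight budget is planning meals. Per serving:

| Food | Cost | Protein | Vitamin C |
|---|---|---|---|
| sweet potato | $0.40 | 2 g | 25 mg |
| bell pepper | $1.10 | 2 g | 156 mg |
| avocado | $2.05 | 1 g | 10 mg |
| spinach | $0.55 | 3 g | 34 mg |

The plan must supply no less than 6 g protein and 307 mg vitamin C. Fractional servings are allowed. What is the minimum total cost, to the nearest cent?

An LP optimum is at a vertex; with two nutrient constraints at most two foods are used. Check each candidate.
sweet potato only: max(6/2, 307/25) = 12.28 servings → $4.91.
bell pepper only: max(6/2, 307/156) = 3 servings → $3.30.
avocado only: max(6/1, 307/10) = 30.7 servings → $62.94.
spinach only: max(6/3, 307/34) = 9.029 servings → $4.97.
sweet potato + bell pepper with both tight: 1.229 servings and 1.771 servings → $2.44.
sweet potato + avocado: the both-tight solution has a negative serving — not a feasible corner.
sweet potato + spinach: the both-tight solution has a negative serving — not a feasible corner.
bell pepper + avocado with both tight: 1.816 servings and 2.368 servings → $6.85.
bell pepper + spinach with both tight: 1.792 servings and 0.805 servings → $2.41.
avocado + spinach with both targets exact would need a negative amount; discard.
So the least-cost plan costs $2.41.

$2.41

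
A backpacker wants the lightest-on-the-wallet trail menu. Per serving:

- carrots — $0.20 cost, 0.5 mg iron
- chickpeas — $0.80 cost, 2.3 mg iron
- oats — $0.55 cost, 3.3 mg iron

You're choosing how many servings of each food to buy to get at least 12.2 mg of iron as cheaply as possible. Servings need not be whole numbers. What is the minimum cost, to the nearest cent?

$2.03

Cost per mg of iron: oats $0.1667, chickpeas $0.3478, carrots $0.4000.
With no serving limits, use only oats: 12.2 mg / 3.3 mg = 3.697 servings × $0.55 = $2.03.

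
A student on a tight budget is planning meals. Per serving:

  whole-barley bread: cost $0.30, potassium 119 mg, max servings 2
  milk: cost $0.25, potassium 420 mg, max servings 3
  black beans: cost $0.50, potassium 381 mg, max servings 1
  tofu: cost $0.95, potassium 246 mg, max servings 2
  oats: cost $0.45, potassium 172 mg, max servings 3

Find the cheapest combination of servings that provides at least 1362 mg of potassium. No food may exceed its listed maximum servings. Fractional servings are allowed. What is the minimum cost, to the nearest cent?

$0.88

Cost per mg of potassium: milk $0.0006, black beans $0.0013, whole-barley bread $0.0025, oats $0.0026, tofu $0.0039.
Take 3 servings of milk: +1260.0 mg potassium for $0.75 (total $0.75, still need 102.0 mg).
Take 0.2677 servings of black beans: +102.0 mg potassium for $0.13 (total $0.88, still need 0.0 mg).
Filling from the cheapest source first is optimal under one linear minimum: $0.88.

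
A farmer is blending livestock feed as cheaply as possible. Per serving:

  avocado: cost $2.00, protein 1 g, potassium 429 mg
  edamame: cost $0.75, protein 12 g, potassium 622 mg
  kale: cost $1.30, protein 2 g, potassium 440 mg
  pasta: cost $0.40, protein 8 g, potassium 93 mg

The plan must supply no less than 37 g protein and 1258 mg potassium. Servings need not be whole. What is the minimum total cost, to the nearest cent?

$2.11

Minimising a linear cost over {protein ≥ 37, potassium ≥ 1258, servings ≥ 0} — the optimum is at a vertex, using one or two foods.
avocado only: max(37/1, 1258/429) = 37 servings → $74.00.
edamame only: max(37/12, 1258/622) = 3.083 servings → $2.31.
kale only: max(37/2, 1258/440) = 18.5 servings → $24.05.
pasta only: max(37/8, 1258/93) = 13.53 servings → $5.41.
avocado + edamame: intersection lies outside the first quadrant.
avocado + kale: intersection lies outside the first quadrant.
avocado + pasta with both tight: 1.984 servings and 4.377 servings → $5.72.
edamame + kale: the both-tight solution has a negative serving — not a feasible corner.
edamame + pasta with both tight: 1.716 servings and 2.051 servings → $2.11.
kale + pasta with both tight: 1.987 servings and 4.128 servings → $4.23.
Cheapest feasible corner: $2.11.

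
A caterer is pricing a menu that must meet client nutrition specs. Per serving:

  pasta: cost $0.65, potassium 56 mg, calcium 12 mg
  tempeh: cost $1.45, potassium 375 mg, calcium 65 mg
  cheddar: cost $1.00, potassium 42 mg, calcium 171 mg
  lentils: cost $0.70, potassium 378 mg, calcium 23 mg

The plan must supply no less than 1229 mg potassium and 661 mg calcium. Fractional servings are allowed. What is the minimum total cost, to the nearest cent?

pasta only: max(1229/56, 661/12) = 55.08 servings → $35.80.
tempeh only: max(1229/375, 661/65) = 10.17 servings → $14.75.
cheddar only: max(1229/42, 661/171) = 29.26 servings → $29.26.
lentils only: max(1229/378, 661/23) = 28.74 servings → $20.12.
pasta + tempeh: the both-tight solution has a negative serving — not a feasible corner.
pasta + cheddar with both tight: 20.11 servings and 2.455 servings → $15.52.
pasta + lentils with both targets exact would need a negative amount; discard.
tempeh + cheddar with both tight: 2.971 servings and 2.736 servings → $7.04.
tempeh + lentils with both targets exact would need a negative amount; discard.
cheddar + lentils with both tight: 3.48 servings and 2.865 servings → $5.49.
Cheapest feasible corner: $5.49.

$5.49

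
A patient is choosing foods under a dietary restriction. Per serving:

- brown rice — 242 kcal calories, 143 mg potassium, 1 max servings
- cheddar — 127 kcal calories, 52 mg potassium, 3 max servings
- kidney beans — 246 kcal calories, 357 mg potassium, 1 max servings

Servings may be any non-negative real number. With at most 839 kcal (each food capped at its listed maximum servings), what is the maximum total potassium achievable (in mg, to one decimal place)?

643.7 mg

Potassium per kcal: kidney beans 1.451, brown rice 0.5909, cheddar 0.4094.
Take 1 serving of kidney beans: uses 246 kcal, +357.0 mg potassium (running total 357.0 mg).
Take 1 serving of brown rice: uses 242 kcal, +143.0 mg potassium (running total 500.0 mg).
Take 2.764 servings of cheddar: uses 351 kcal, +143.7 mg potassium (running total 643.7 mg).
Filling greedily by potassium-per-kcal is optimal for one linear limit, giving 643.7 mg.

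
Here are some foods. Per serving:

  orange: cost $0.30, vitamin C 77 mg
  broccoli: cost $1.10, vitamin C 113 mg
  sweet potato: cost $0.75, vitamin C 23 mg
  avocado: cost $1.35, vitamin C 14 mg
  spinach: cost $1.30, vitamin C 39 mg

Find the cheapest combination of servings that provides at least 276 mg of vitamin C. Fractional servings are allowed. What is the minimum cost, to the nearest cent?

Cost per mg of vitamin C: orange $0.0039, broccoli $0.0097, sweet potato $0.0326, spinach $0.0333, avocado $0.0964.
With no serving limits, use only orange: 276 mg / 77 mg = 3.584 servings × $0.30 = $1.08.

$1.08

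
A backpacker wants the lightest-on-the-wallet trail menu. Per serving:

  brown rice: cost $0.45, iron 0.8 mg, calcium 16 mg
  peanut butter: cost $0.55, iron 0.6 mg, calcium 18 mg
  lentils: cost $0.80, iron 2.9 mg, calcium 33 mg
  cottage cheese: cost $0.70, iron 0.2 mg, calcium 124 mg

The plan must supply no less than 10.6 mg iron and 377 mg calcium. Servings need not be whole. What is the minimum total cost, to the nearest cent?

$4.28

With two linear requirements the optimum uses one or two foods; enumerate the corners.
brown rice only: max(10.6/0.8, 377/16) = 23.56 servings → $10.60.
peanut butter only: max(10.6/0.6, 377/18) = 20.94 servings → $11.52.
lentils only: max(10.6/2.9, 377/33) = 11.42 servings → $9.14.
cottage cheese only: max(10.6/0.2, 377/124) = 53 servings → $37.10.
brown rice + peanut butter: intersection lies outside the first quadrant.
brown rice + lentils: intersection lies outside the first quadrant.
brown rice + cottage cheese with both tight: 12.91 servings and 1.375 servings → $6.77.
peanut butter + lentils: the both-tight solution has a negative serving — not a feasible corner.
peanut butter + cottage cheese with both tight: 17.5 servings and 0.5 servings → $9.97.
lentils + cottage cheese with both tight: 3.51 servings and 2.106 servings → $4.28.
Cheapest feasible corner: $4.28.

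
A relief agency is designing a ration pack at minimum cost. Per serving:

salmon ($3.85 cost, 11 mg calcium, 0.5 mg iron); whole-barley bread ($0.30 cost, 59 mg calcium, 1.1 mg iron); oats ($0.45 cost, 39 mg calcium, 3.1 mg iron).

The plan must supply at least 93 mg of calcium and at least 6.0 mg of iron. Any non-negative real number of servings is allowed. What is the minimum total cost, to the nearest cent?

An LP optimum is at a vertex; with two nutrient constraints at most two foods are used. Check each candidate.
salmon only: max(93/11, 6.0/0.5) = 12 servings → $46.20.
whole-barley bread only: max(93/59, 6.0/1.1) = 5.455 servings → $1.64.
oats only: max(93/39, 6.0/3.1) = 2.385 servings → $1.07.
salmon + whole-barley bread: the both-tight solution has a negative serving — not a feasible corner.
salmon + oats with both tight: 3.719 servings and 1.336 servings → $14.92.
whole-barley bread + oats with both tight: 0.3879 servings and 1.798 servings → $0.93.
The minimum over all feasible corners is $0.93.

$0.93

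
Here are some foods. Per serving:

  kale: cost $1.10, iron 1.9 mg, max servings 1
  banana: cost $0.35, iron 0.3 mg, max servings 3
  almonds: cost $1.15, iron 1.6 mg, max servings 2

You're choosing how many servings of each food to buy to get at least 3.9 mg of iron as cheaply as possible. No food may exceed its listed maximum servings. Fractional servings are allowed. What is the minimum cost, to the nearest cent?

Cost per mg of iron: kale $0.5789, almonds $0.7188, banana $1.1667.
Take 1 serving of kale: +1.9 mg iron for $1.10 (total $1.10, still need 2.0 mg).
Take 1.25 servings of almonds: +2.0 mg iron for $1.44 (total $2.54, still need 0.0 mg).
Greedy by cheapest-per-mg is optimal for a single linear constraint, so the minimum cost is $2.54.

$2.54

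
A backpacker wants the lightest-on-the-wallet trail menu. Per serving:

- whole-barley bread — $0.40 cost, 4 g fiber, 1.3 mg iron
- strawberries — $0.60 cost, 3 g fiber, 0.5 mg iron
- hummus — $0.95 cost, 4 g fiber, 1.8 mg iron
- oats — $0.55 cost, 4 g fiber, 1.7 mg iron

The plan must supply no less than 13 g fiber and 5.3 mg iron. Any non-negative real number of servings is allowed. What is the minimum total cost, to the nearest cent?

$1.63

Compare the cost at each extreme point of the feasible region.
whole-barley bread only: max(13/4, 5.3/1.3) = 4.077 servings → $1.63.
strawberries only: max(13/3, 5.3/0.5) = 10.6 servings → $6.36.
hummus only: max(13/4, 5.3/1.8) = 3.25 servings → $3.09.
oats only: max(13/4, 5.3/1.7) = 3.25 servings → $1.79.
whole-barley bread + strawberries: intersection lies outside the first quadrant.
whole-barley bread + hummus with both tight: 1.1 servings and 2.15 servings → $2.48.
whole-barley bread + oats with both tight: 0.5625 servings and 2.688 servings → $1.70.
strawberries + hummus with both tight: 0.6471 servings and 2.765 servings → $3.01.
strawberries + oats with both tight: 0.2903 servings and 3.032 servings → $1.84.
hummus + oats: the both-tight solution has a negative serving — not a feasible corner.
So the least-cost plan costs $1.63.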